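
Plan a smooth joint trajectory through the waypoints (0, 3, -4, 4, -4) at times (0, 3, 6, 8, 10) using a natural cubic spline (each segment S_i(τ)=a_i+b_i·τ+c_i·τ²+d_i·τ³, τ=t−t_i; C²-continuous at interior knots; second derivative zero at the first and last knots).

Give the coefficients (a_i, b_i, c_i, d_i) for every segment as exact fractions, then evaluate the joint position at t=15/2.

Δ: Δ0=1, Δ1=-7/3, Δ2=4, Δ3=-4
row 1: diag=12, rhs=-20; c'=1/4, d'=-5/3
row 2: denom=10−3·1/4=37/4; d'=(38−3·-5/3)/(37/4)=172/37
row 3: denom=8−2·8/37=280/37; d'=(-48−2·172/37)/(280/37)=-53/7
back: M3=-53/7
back: M2=172/37−8/37·-53/7=44/7
back: M1=-5/3−1/4·44/7=-68/21
M: M0=0, M1=-68/21, M2=44/7, M3=-53/7, M4=0
seg 0: a=0, c=M0/2=0, d=(M1−M0)/(6·3)=-34/189, b=Δ0−h0·(2M0+M1)/6=55/21
seg 1: a=3, c=M1/2=-34/21, d=(M2−M1)/(6·3)=100/189, b=Δ1−h1·(2M1+M2)/6=-47/21
seg 2: a=-4, c=M2/2=22/7, d=(M3−M2)/(6·2)=-97/84, b=Δ2−h2·(2M2+M3)/6=7/3
seg 3: a=4, c=M3/2=-53/14, d=(M4−M3)/(6·2)=53/84, b=Δ3−h3·(2M3+M4)/6=22/21
t_q=15/2 → seg 2, τ=3/2; S=-4+7/3·τ+22/7·τ²+-97/84·τ³=599/224

  seg 0: a=0 b=55/21 c=0 d=-34/189
  seg 1: a=3 b=-47/21 c=-34/21 d=100/189
  seg 2: a=-4 b=7/3 c=22/7 d=-97/84
  seg 3: a=4 b=22/21 c=-53/14 d=53/84
S(15/2) = 599/224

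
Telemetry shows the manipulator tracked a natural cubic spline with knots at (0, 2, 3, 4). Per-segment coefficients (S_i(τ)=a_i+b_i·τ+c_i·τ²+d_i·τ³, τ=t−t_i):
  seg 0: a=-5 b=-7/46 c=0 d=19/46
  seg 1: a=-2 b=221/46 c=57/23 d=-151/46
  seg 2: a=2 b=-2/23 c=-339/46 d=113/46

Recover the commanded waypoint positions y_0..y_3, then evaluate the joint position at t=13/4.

y_0=-5 y_1=-2 y_2=2 y_3=-3
S(13/4) = 4581/2944

y_0 = S_0(0) = a_0 = -5
y_1 = S_1(0) = a_1 = -2
y_2 = S_2(0) = a_2 = 2
y_3 = S_2(1) = -3
t_q=13/4 is in segment 2 (τ=1/4); S_2(τ)=4581/2944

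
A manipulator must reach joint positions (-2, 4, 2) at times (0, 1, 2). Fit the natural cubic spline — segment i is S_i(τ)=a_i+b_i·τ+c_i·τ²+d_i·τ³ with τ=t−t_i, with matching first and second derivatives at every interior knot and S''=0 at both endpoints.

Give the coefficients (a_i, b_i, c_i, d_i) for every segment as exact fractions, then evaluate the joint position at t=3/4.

  seg 0: a=-2 b=8 c=0 d=-2
  seg 1: a=4 b=2 c=-6 d=2
S(3/4) = 101/32

Δ: Δ0=6, Δ1=-2
row 1: diag=4, rhs=-48; c'=1/4, d'=-12
back: M1=-12
M: M0=0, M1=-12, M2=0
seg 0: a=-2, c=M0/2=0, d=(M1−M0)/(6·1)=-2, b=Δ0−h0·(2M0+M1)/6=8
seg 1: a=4, c=M1/2=-6, d=(M2−M1)/(6·1)=2, b=Δ1−h1·(2M1+M2)/6=2
t_q=3/4 → seg 0, τ=3/4; S=-2+8·τ+0·τ²+-2·τ³=101/32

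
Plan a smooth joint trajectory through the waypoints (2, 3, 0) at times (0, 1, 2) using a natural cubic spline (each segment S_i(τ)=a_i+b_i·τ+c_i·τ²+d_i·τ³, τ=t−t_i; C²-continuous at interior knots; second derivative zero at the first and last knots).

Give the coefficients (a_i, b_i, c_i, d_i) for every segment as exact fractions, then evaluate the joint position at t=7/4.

Δ: Δ0=1, Δ1=-3
row 1: diag=4, rhs=-24; c'=1/4, d'=-6
back: M1=-6
M: M0=0, M1=-6, M2=0
seg 0: a=2, c=M0/2=0, d=(M1−M0)/(6·1)=-1, b=Δ0−h0·(2M0+M1)/6=2
seg 1: a=3, c=M1/2=-3, d=(M2−M1)/(6·1)=1, b=Δ1−h1·(2M1+M2)/6=-1
t_q=7/4 → seg 1, τ=3/4; S=3+-1·τ+-3·τ²+1·τ³=63/64

  seg 0: a=2 b=2 c=0 d=-1
  seg 1: a=3 b=-1 c=-3 d=1
S(7/4) = 63/64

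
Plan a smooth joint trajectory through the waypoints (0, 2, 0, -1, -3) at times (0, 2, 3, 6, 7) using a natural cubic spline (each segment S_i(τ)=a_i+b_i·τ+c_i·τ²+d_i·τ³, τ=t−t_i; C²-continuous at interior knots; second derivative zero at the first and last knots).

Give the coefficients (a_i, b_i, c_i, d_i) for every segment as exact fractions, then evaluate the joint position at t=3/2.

  seg 0: a=0 b=1033/483 c=0 d=-275/966
  seg 1: a=2 b=-617/483 c=-275/161 d=68/69
  seg 2: a=0 b=-839/483 c=201/161 d=-377/1449
  seg 3: a=-1 b=-614/483 c=-176/161 d=176/483
S(3/2) = 827/368

Δ: Δ0=1, Δ1=-2, Δ2=-1/3, Δ3=-2
row 1: diag=6, rhs=-18; c'=1/6, d'=-3
row 2: denom=8−1·1/6=47/6; d'=(10−1·-3)/(47/6)=78/47
row 3: denom=8−3·18/47=322/47; d'=(-10−3·78/47)/(322/47)=-352/161
back: M3=-352/161
back: M2=78/47−18/47·-352/161=402/161
back: M1=-3−1/6·402/161=-550/161
M: M0=0, M1=-550/161, M2=402/161, M3=-352/161, M4=0
seg 0: a=0, c=M0/2=0, d=(M1−M0)/(6·2)=-275/966, b=Δ0−h0·(2M0+M1)/6=1033/483
seg 1: a=2, c=M1/2=-275/161, d=(M2−M1)/(6·1)=68/69, b=Δ1−h1·(2M1+M2)/6=-617/483
seg 2: a=0, c=M2/2=201/161, d=(M3−M2)/(6·3)=-377/1449, b=Δ2−h2·(2M2+M3)/6=-839/483
seg 3: a=-1, c=M3/2=-176/161, d=(M4−M3)/(6·1)=176/483, b=Δ3−h3·(2M3+M4)/6=-614/483
t_q=3/2 → seg 0, τ=3/2; S=0+1033/483·τ+0·τ²+-275/966·τ³=827/368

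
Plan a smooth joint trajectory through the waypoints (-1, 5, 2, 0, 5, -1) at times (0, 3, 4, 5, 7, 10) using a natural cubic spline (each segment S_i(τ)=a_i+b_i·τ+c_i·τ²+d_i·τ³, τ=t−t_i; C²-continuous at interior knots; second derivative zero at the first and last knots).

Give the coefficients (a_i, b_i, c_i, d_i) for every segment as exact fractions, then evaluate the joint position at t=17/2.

Δ: Δ0=2, Δ1=-3, Δ2=-2, Δ3=5/2, Δ4=-2
row 1: diag=8, rhs=-30; c'=1/8, d'=-15/4
row 2: denom=4−1·1/8=31/8; d'=(6−1·-15/4)/(31/8)=78/31
row 3: denom=6−1·8/31=178/31; d'=(27−1·78/31)/(178/31)=759/178
row 4: denom=10−2·31/89=828/89; d'=(-27−2·759/178)/(828/89)=-527/138
back: M4=-527/138
back: M3=759/178−31/89·-527/138=386/69
back: M2=78/31−8/31·386/69=74/69
back: M1=-15/4−1/8·74/69=-268/69
M: M0=0, M1=-268/69, M2=74/69, M3=386/69, M4=-527/138, M5=0
seg 0: a=-1, c=M0/2=0, d=(M1−M0)/(6·3)=-134/621, b=Δ0−h0·(2M0+M1)/6=272/69
seg 1: a=5, c=M1/2=-134/69, d=(M2−M1)/(6·1)=19/23, b=Δ1−h1·(2M1+M2)/6=-130/69
seg 2: a=2, c=M2/2=37/69, d=(M3−M2)/(6·1)=52/69, b=Δ2−h2·(2M2+M3)/6=-227/69
seg 3: a=0, c=M3/2=193/69, d=(M4−M3)/(6·2)=-433/552, b=Δ3−h3·(2M3+M4)/6=1/23
seg 4: a=5, c=M4/2=-527/276, d=(M5−M4)/(6·3)=527/2484, b=Δ4−h4·(2M4+M5)/6=251/138
t_q=17/2 → seg 4, τ=3/2; S=5+251/138·τ+-527/276·τ²+527/2484·τ³=3053/736

  seg 0: a=-1 b=272/69 c=0 d=-134/621
  seg 1: a=5 b=-130/69 c=-134/69 d=19/23
  seg 2: a=2 b=-227/69 c=37/69 d=52/69
  seg 3: a=0 b=1/23 c=193/69 d=-433/552
  seg 4: a=5 b=251/138 c=-527/276 d=527/2484
S(17/2) = 3053/736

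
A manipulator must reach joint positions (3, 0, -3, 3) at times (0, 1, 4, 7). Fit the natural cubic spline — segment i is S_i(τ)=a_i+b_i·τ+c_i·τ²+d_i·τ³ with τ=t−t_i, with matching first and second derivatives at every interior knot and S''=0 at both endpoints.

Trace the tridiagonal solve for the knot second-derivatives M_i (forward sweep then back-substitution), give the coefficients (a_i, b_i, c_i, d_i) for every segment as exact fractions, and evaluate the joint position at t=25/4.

  seg 0: a=3 b=-92/29 c=0 d=5/29
  seg 1: a=0 b=-77/29 c=15/29 d=1/87
  seg 2: a=-3 b=22/29 c=18/29 d=-2/29
S(25/4) = 987/928

Δ: Δ0=-3, Δ1=-1, Δ2=2
row 1: diag=8, rhs=12; c'=3/8, d'=3/2
row 2: denom=12−3·3/8=87/8; d'=(18−3·3/2)/(87/8)=36/29
back: M2=36/29
back: M1=3/2−3/8·36/29=30/29
M: M0=0, M1=30/29, M2=36/29, M3=0
seg 0: a=3, c=M0/2=0, d=(M1−M0)/(6·1)=5/29, b=Δ0−h0·(2M0+M1)/6=-92/29
seg 1: a=0, c=M1/2=15/29, d=(M2−M1)/(6·3)=1/87, b=Δ1−h1·(2M1+M2)/6=-77/29
seg 2: a=-3, c=M2/2=18/29, d=(M3−M2)/(6·3)=-2/29, b=Δ2−h2·(2M2+M3)/6=22/29
t_q=25/4 → seg 2, τ=9/4; S=-3+22/29·τ+18/29·τ²+-2/29·τ³=987/928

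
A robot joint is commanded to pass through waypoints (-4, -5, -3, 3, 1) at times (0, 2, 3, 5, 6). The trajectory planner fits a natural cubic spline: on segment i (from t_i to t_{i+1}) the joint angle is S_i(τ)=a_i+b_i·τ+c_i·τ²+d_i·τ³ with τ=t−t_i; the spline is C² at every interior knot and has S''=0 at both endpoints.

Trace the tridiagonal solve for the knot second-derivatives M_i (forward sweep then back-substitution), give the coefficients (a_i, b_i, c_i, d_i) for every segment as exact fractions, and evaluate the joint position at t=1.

Δ: Δ0=-1/2, Δ1=2, Δ2=3, Δ3=-2
row 1: diag=6, rhs=15; c'=1/6, d'=5/2
row 2: denom=6−1·1/6=35/6; d'=(6−1·5/2)/(35/6)=3/5
row 3: denom=6−2·12/35=186/35; d'=(-30−2·3/5)/(186/35)=-182/31
back: M3=-182/31
back: M2=3/5−12/35·-182/31=81/31
back: M1=5/2−1/6·81/31=64/31
M: M0=0, M1=64/31, M2=81/31, M3=-182/31, M4=0
seg 0: a=-4, c=M0/2=0, d=(M1−M0)/(6·2)=16/93, b=Δ0−h0·(2M0+M1)/6=-221/186
seg 1: a=-5, c=M1/2=32/31, d=(M2−M1)/(6·1)=17/186, b=Δ1−h1·(2M1+M2)/6=163/186
seg 2: a=-3, c=M2/2=81/62, d=(M3−M2)/(6·2)=-263/372, b=Δ2−h2·(2M2+M3)/6=299/93
seg 3: a=3, c=M3/2=-91/31, d=(M4−M3)/(6·1)=91/93, b=Δ3−h3·(2M3+M4)/6=-4/93
t_q=1 → seg 0, τ=1; S=-4+-221/186·τ+0·τ²+16/93·τ³=-311/62

  seg 0: a=-4 b=-221/186 c=0 d=16/93
  seg 1: a=-5 b=163/186 c=32/31 d=17/186
  seg 2: a=-3 b=299/93 c=81/62 d=-263/372
  seg 3: a=3 b=-4/93 c=-91/31 d=91/93
S(1) = -311/62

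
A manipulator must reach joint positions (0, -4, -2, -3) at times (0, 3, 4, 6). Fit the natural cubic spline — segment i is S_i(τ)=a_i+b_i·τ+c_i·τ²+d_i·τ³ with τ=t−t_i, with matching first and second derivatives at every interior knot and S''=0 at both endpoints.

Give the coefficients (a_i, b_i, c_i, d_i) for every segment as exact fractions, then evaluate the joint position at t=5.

Δ: Δ0=-4/3, Δ1=2, Δ2=-1/2
row 1: diag=8, rhs=20; c'=1/8, d'=5/2
row 2: denom=6−1·1/8=47/8; d'=(-15−1·5/2)/(47/8)=-140/47
back: M2=-140/47
back: M1=5/2−1/8·-140/47=135/47
M: M0=0, M1=135/47, M2=-140/47, M3=0
seg 0: a=0, c=M0/2=0, d=(M1−M0)/(6·3)=15/94, b=Δ0−h0·(2M0+M1)/6=-781/282
seg 1: a=-4, c=M1/2=135/94, d=(M2−M1)/(6·1)=-275/282, b=Δ1−h1·(2M1+M2)/6=217/141
seg 2: a=-2, c=M2/2=-70/47, d=(M3−M2)/(6·2)=35/141, b=Δ2−h2·(2M2+M3)/6=419/282
t_q=5 → seg 2, τ=1; S=-2+419/282·τ+-70/47·τ²+35/141·τ³=-165/94

  seg 0: a=0 b=-781/282 c=0 d=15/94
  seg 1: a=-4 b=217/141 c=135/94 d=-275/282
  seg 2: a=-2 b=419/282 c=-70/47 d=35/141
S(5) = -165/94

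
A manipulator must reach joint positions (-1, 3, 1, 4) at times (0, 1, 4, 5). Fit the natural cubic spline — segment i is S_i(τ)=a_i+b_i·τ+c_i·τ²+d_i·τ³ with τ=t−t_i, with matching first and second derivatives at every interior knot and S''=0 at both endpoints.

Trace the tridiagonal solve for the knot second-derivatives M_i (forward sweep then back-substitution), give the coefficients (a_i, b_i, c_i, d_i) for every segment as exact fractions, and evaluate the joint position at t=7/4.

Δ: Δ0=4, Δ1=-2/3, Δ2=3
row 1: diag=8, rhs=-28; c'=3/8, d'=-7/2
row 2: denom=8−3·3/8=55/8; d'=(22−3·-7/2)/(55/8)=52/11
back: M2=52/11
back: M1=-7/2−3/8·52/11=-58/11
M: M0=0, M1=-58/11, M2=52/11, M3=0
seg 0: a=-1, c=M0/2=0, d=(M1−M0)/(6·1)=-29/33, b=Δ0−h0·(2M0+M1)/6=161/33
seg 1: a=3, c=M1/2=-29/11, d=(M2−M1)/(6·3)=5/9, b=Δ1−h1·(2M1+M2)/6=74/33
seg 2: a=1, c=M2/2=26/11, d=(M3−M2)/(6·1)=-26/33, b=Δ2−h2·(2M2+M3)/6=47/33
t_q=7/4 → seg 1, τ=3/4; S=3+74/33·τ+-29/11·τ²+5/9·τ³=2417/704

  seg 0: a=-1 b=161/33 c=0 d=-29/33
  seg 1: a=3 b=74/33 c=-29/11 d=5/9
  seg 2: a=1 b=47/33 c=26/11 d=-26/33
S(7/4) = 2417/704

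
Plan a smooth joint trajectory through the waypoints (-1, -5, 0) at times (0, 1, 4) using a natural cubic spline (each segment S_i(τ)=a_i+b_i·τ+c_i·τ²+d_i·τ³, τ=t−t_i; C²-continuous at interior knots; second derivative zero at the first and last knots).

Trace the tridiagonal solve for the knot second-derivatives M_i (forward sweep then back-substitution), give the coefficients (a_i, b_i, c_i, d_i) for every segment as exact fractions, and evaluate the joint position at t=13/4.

Δ: Δ0=-4, Δ1=5/3
row 1: diag=8, rhs=34; c'=3/8, d'=17/4
back: M1=17/4
M: M0=0, M1=17/4, M2=0
seg 0: a=-1, c=M0/2=0, d=(M1−M0)/(6·1)=17/24, b=Δ0−h0·(2M0+M1)/6=-113/24
seg 1: a=-5, c=M1/2=17/8, d=(M2−M1)/(6·3)=-17/72, b=Δ1−h1·(2M1+M2)/6=-31/12
t_q=13/4 → seg 1, τ=9/4; S=-5+-31/12·τ+17/8·τ²+-17/72·τ³=-1405/512

  seg 0: a=-1 b=-113/24 c=0 d=17/24
  seg 1: a=-5 b=-31/12 c=17/8 d=-17/72
S(13/4) = -1405/512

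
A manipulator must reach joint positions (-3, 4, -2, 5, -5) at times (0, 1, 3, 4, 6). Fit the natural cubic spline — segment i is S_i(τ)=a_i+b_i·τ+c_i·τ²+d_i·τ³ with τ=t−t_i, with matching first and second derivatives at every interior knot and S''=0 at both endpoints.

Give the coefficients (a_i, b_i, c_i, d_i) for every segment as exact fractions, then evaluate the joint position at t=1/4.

Δ: Δ0=7, Δ1=-3, Δ2=7, Δ3=-5
row 1: diag=6, rhs=-60; c'=1/3, d'=-10
row 2: denom=6−2·1/3=16/3; d'=(60−2·-10)/(16/3)=15
row 3: denom=6−1·3/16=93/16; d'=(-72−1·15)/(93/16)=-464/31
back: M3=-464/31
back: M2=15−3/16·-464/31=552/31
back: M1=-10−1/3·552/31=-494/31
M: M0=0, M1=-494/31, M2=552/31, M3=-464/31, M4=0
seg 0: a=-3, c=M0/2=0, d=(M1−M0)/(6·1)=-247/93, b=Δ0−h0·(2M0+M1)/6=898/93
seg 1: a=4, c=M1/2=-247/31, d=(M2−M1)/(6·2)=523/186, b=Δ1−h1·(2M1+M2)/6=157/93
seg 2: a=-2, c=M2/2=276/31, d=(M3−M2)/(6·1)=-508/93, b=Δ2−h2·(2M2+M3)/6=331/93
seg 3: a=5, c=M3/2=-232/31, d=(M4−M3)/(6·2)=116/93, b=Δ3−h3·(2M3+M4)/6=463/93
t_q=1/4 → seg 0, τ=1/4; S=-3+898/93·τ+0·τ²+-247/93·τ³=-1245/1984

  seg 0: a=-3 b=898/93 c=0 d=-247/93
  seg 1: a=4 b=157/93 c=-247/31 d=523/186
  seg 2: a=-2 b=331/93 c=276/31 d=-508/93
  seg 3: a=5 b=463/93 c=-232/31 d=116/93
S(1/4) = -1245/1984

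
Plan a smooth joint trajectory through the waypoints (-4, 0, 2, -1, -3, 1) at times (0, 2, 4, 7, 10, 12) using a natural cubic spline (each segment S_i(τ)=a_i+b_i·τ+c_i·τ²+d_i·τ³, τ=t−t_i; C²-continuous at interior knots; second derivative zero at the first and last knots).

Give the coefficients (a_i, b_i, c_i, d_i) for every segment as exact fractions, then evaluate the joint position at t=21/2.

Δ: Δ0=2, Δ1=1, Δ2=-1, Δ3=-2/3, Δ4=2
row 1: diag=8, rhs=-6; c'=1/4, d'=-3/4
row 2: denom=10−2·1/4=19/2; d'=(-12−2·-3/4)/(19/2)=-21/19
row 3: denom=12−3·6/19=210/19; d'=(2−3·-21/19)/(210/19)=101/210
row 4: denom=10−3·19/70=643/70; d'=(16−3·101/210)/(643/70)=1019/643
back: M4=1019/643
back: M3=101/210−19/70·1019/643=98/1929
back: M2=-21/19−6/19·98/1929=-721/643
back: M1=-3/4−1/4·-721/643=-302/643
M: M0=0, M1=-302/643, M2=-721/643, M3=98/1929, M4=1019/643, M5=0
seg 0: a=-4, c=M0/2=0, d=(M1−M0)/(6·2)=-151/3858, b=Δ0−h0·(2M0+M1)/6=4160/1929
seg 1: a=0, c=M1/2=-151/643, d=(M2−M1)/(6·2)=-419/7716, b=Δ1−h1·(2M1+M2)/6=3254/1929
seg 2: a=2, c=M2/2=-721/1286, d=(M3−M2)/(6·3)=2261/34722, b=Δ2−h2·(2M2+M3)/6=185/1929
seg 3: a=-1, c=M3/2=49/1929, d=(M4−M3)/(6·3)=2959/34722, b=Δ3−h3·(2M3+M4)/6=-5825/3858
seg 4: a=-3, c=M4/2=1019/1286, d=(M5−M4)/(6·2)=-1019/7716, b=Δ4−h4·(2M4+M5)/6=1820/1929
t_q=21/2 → seg 4, τ=1/2; S=-3+1820/1929·τ+1019/1286·τ²+-1019/7716·τ³=-48285/20576

  seg 0: a=-4 b=4160/1929 c=0 d=-151/3858
  seg 1: a=0 b=3254/1929 c=-151/643 d=-419/7716
  seg 2: a=2 b=185/1929 c=-721/1286 d=2261/34722
  seg 3: a=-1 b=-5825/3858 c=49/1929 d=2959/34722
  seg 4: a=-3 b=1820/1929 c=1019/1286 d=-1019/7716
S(21/2) = -48285/20576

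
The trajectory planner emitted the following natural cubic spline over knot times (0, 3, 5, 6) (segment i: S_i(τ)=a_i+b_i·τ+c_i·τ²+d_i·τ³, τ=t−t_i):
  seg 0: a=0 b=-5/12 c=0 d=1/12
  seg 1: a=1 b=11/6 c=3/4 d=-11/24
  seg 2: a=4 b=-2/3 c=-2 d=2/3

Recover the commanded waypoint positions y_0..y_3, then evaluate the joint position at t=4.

y_0=0 y_1=1 y_2=4 y_3=2
S(4) = 25/8

y_0 = S_0(0) = a_0 = 0
y_1 = S_1(0) = a_1 = 1
y_2 = S_2(0) = a_2 = 4
y_3 = S_2(1) = 2
t_q=4 is in segment 1 (τ=1); S_1(τ)=25/8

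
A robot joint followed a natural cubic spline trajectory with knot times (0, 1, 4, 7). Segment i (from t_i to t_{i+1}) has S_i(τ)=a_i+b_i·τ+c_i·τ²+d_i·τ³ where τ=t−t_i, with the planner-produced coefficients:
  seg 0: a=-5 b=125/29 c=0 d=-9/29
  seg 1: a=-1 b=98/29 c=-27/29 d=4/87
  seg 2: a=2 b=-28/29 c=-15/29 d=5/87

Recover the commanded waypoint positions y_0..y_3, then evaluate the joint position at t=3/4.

y_0 = S_0(0) = a_0 = -5
y_1 = S_1(0) = a_1 = -1
y_2 = S_2(0) = a_2 = 2
y_3 = S_2(3) = -4
t_q=3/4 is in segment 0 (τ=3/4); S_0(τ)=-3523/1856

y_0=-5 y_1=-1 y_2=2 y_3=-4
S(3/4) = -3523/1856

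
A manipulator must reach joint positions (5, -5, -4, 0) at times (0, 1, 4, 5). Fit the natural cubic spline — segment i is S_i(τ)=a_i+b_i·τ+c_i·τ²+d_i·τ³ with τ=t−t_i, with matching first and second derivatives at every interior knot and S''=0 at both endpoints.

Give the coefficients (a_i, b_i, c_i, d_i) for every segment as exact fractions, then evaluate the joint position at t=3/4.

Δ: Δ0=-10, Δ1=1/3, Δ2=4
row 1: diag=8, rhs=62; c'=3/8, d'=31/4
row 2: denom=8−3·3/8=55/8; d'=(22−3·31/4)/(55/8)=-2/11
back: M2=-2/11
back: M1=31/4−3/8·-2/11=86/11
M: M0=0, M1=86/11, M2=-2/11, M3=0
seg 0: a=5, c=M0/2=0, d=(M1−M0)/(6·1)=43/33, b=Δ0−h0·(2M0+M1)/6=-373/33
seg 1: a=-5, c=M1/2=43/11, d=(M2−M1)/(6·3)=-4/9, b=Δ1−h1·(2M1+M2)/6=-244/33
seg 2: a=-4, c=M2/2=-1/11, d=(M3−M2)/(6·1)=1/33, b=Δ2−h2·(2M2+M3)/6=134/33
t_q=3/4 → seg 0, τ=3/4; S=5+-373/33·τ+0·τ²+43/33·τ³=-2061/704

  seg 0: a=5 b=-373/33 c=0 d=43/33
  seg 1: a=-5 b=-244/33 c=43/11 d=-4/9
  seg 2: a=-4 b=134/33 c=-1/11 d=1/33
S(3/4) = -2061/704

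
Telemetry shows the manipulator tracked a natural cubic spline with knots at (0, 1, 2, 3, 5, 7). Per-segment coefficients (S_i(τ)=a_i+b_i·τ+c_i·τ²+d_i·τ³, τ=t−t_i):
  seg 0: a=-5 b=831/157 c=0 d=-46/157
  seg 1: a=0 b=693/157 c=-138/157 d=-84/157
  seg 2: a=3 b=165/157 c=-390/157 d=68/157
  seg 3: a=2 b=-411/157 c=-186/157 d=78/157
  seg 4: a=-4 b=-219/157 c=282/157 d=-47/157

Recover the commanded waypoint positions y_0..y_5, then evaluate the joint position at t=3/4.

y_0=-5 y_1=0 y_2=3 y_3=2 y_4=-4 y_5=-2
S(3/4) = -5797/5024

y_0 = S_0(0) = a_0 = -5
y_1 = S_1(0) = a_1 = 0
y_2 = S_2(0) = a_2 = 3
y_3 = S_3(0) = a_3 = 2
y_4 = S_4(0) = a_4 = -4
y_5 = S_4(2) = -2
t_q=3/4 is in segment 0 (τ=3/4); S_0(τ)=-5797/5024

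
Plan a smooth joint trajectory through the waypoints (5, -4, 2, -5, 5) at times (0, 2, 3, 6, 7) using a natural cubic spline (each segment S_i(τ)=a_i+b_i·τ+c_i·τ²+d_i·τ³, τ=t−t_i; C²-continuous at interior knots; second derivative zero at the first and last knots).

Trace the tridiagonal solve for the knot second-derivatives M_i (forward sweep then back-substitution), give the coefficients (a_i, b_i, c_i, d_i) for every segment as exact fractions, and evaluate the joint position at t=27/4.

Δ: Δ0=-9/2, Δ1=6, Δ2=-7/3, Δ3=10
row 1: diag=6, rhs=63; c'=1/6, d'=21/2
row 2: denom=8−1·1/6=47/6; d'=(-50−1·21/2)/(47/6)=-363/47
row 3: denom=8−3·18/47=322/47; d'=(74−3·-363/47)/(322/47)=4567/322
back: M3=4567/322
back: M2=-363/47−18/47·4567/322=-2118/161
back: M1=21/2−1/6·-2118/161=4087/322
M: M0=0, M1=4087/322, M2=-2118/161, M3=4567/322, M4=0
seg 0: a=5, c=M0/2=0, d=(M1−M0)/(6·2)=4087/3864, b=Δ0−h0·(2M0+M1)/6=-4217/483
seg 1: a=-4, c=M1/2=4087/644, d=(M2−M1)/(6·1)=-1189/276, b=Δ1−h1·(2M1+M2)/6=3827/966
seg 2: a=2, c=M2/2=-1059/161, d=(M3−M2)/(6·3)=8803/5796, b=Δ2−h2·(2M2+M3)/6=7207/1932
seg 3: a=-5, c=M3/2=4567/644, d=(M4−M3)/(6·1)=-4567/1932, b=Δ3−h3·(2M3+M4)/6=5093/966
t_q=27/4 → seg 3, τ=3/4; S=-5+5093/966·τ+4567/644·τ²+-4567/1932·τ³=80205/41216

  seg 0: a=5 b=-4217/483 c=0 d=4087/3864
  seg 1: a=-4 b=3827/966 c=4087/644 d=-1189/276
  seg 2: a=2 b=7207/1932 c=-1059/161 d=8803/5796
  seg 3: a=-5 b=5093/966 c=4567/644 d=-4567/1932
S(27/4) = 80205/41216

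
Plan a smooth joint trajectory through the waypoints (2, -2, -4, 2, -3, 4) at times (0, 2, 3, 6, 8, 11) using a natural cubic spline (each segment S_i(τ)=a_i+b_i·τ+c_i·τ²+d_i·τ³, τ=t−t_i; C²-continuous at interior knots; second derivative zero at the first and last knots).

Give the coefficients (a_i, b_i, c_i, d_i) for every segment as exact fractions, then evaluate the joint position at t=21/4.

  seg 0: a=2 b=-1712/993 c=0 d=-137/1986
  seg 1: a=-2 b=-2534/993 c=-137/331 d=959/993
  seg 2: a=-4 b=-479/993 c=822/331 d=-4933/8937
  seg 3: a=2 b=-482/993 c=-2467/993 d=5867/7944
  seg 4: a=-3 b=-1033/662 c=7733/3972 d=-7733/35748
S(21/4) = 25409/21184

Δ: Δ0=-2, Δ1=-2, Δ2=2, Δ3=-5/2, Δ4=7/3
row 1: diag=6, rhs=0; c'=1/6, d'=0
row 2: denom=8−1·1/6=47/6; d'=(24−1·0)/(47/6)=144/47
row 3: denom=10−3·18/47=416/47; d'=(-27−3·144/47)/(416/47)=-1701/416
row 4: denom=10−2·47/208=993/104; d'=(29−2·-1701/416)/(993/104)=7733/1986
back: M4=7733/1986
back: M3=-1701/416−47/208·7733/1986=-4934/993
back: M2=144/47−18/47·-4934/993=1644/331
back: M1=0−1/6·1644/331=-274/331
M: M0=0, M1=-274/331, M2=1644/331, M3=-4934/993, M4=7733/1986, M5=0
seg 0: a=2, c=M0/2=0, d=(M1−M0)/(6·2)=-137/1986, b=Δ0−h0·(2M0+M1)/6=-1712/993
seg 1: a=-2, c=M1/2=-137/331, d=(M2−M1)/(6·1)=959/993, b=Δ1−h1·(2M1+M2)/6=-2534/993
seg 2: a=-4, c=M2/2=822/331, d=(M3−M2)/(6·3)=-4933/8937, b=Δ2−h2·(2M2+M3)/6=-479/993
seg 3: a=2, c=M3/2=-2467/993, d=(M4−M3)/(6·2)=5867/7944, b=Δ3−h3·(2M3+M4)/6=-482/993
seg 4: a=-3, c=M4/2=7733/3972, d=(M5−M4)/(6·3)=-7733/35748, b=Δ4−h4·(2M4+M5)/6=-1033/662
t_q=21/4 → seg 2, τ=9/4; S=-4+-479/993·τ+822/331·τ²+-4933/8937·τ³=25409/21184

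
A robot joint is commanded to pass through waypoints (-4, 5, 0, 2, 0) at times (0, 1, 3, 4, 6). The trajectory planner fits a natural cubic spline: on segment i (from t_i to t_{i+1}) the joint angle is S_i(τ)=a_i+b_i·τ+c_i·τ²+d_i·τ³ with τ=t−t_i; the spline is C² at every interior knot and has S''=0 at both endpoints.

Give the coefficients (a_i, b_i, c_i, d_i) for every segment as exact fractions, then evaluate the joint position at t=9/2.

  seg 0: a=-4 b=4273/372 c=0 d=-925/372
  seg 1: a=5 b=749/186 c=-925/124 d=1561/744
  seg 2: a=0 b=-59/93 c=159/31 d=-232/93
  seg 3: a=2 b=199/93 c=-73/31 d=73/186
S(9/2) = 1255/496

Δ: Δ0=9, Δ1=-5/2, Δ2=2, Δ3=-1
row 1: diag=6, rhs=-69; c'=1/3, d'=-23/2
row 2: denom=6−2·1/3=16/3; d'=(27−2·-23/2)/(16/3)=75/8
row 3: denom=6−1·3/16=93/16; d'=(-18−1·75/8)/(93/16)=-146/31
back: M3=-146/31
back: M2=75/8−3/16·-146/31=318/31
back: M1=-23/2−1/3·318/31=-925/62
M: M0=0, M1=-925/62, M2=318/31, M3=-146/31, M4=0
seg 0: a=-4, c=M0/2=0, d=(M1−M0)/(6·1)=-925/372, b=Δ0−h0·(2M0+M1)/6=4273/372
seg 1: a=5, c=M1/2=-925/124, d=(M2−M1)/(6·2)=1561/744, b=Δ1−h1·(2M1+M2)/6=749/186
seg 2: a=0, c=M2/2=159/31, d=(M3−M2)/(6·1)=-232/93, b=Δ2−h2·(2M2+M3)/6=-59/93
seg 3: a=2, c=M3/2=-73/31, d=(M4−M3)/(6·2)=73/186, b=Δ3−h3·(2M3+M4)/6=199/93
t_q=9/2 → seg 3, τ=1/2; S=2+199/93·τ+-73/31·τ²+73/186·τ³=1255/496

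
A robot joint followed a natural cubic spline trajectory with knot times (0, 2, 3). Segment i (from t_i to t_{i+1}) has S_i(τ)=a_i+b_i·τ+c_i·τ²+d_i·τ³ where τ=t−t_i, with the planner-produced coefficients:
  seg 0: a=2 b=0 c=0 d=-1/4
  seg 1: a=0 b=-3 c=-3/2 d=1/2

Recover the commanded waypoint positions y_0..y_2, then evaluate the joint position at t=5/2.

y_0 = S_0(0) = a_0 = 2
y_1 = S_1(0) = a_1 = 0
y_2 = S_1(1) = -4
t_q=5/2 is in segment 1 (τ=1/2); S_1(τ)=-29/16

y_0=2 y_1=0 y_2=-4
S(5/2) = -29/16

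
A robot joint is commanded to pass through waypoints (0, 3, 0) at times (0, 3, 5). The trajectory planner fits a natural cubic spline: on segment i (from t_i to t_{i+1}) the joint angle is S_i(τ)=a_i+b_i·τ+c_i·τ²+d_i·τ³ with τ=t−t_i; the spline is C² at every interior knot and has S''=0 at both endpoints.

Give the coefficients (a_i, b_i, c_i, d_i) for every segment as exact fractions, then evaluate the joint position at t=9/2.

Δ: Δ0=1, Δ1=-3/2
row 1: diag=10, rhs=-15; c'=1/5, d'=-3/2
back: M1=-3/2
M: M0=0, M1=-3/2, M2=0
seg 0: a=0, c=M0/2=0, d=(M1−M0)/(6·3)=-1/12, b=Δ0−h0·(2M0+M1)/6=7/4
seg 1: a=3, c=M1/2=-3/4, d=(M2−M1)/(6·2)=1/8, b=Δ1−h1·(2M1+M2)/6=-1/2
t_q=9/2 → seg 1, τ=3/2; S=3+-1/2·τ+-3/4·τ²+1/8·τ³=63/64

  seg 0: a=0 b=7/4 c=0 d=-1/12
  seg 1: a=3 b=-1/2 c=-3/4 d=1/8
S(9/2) = 63/64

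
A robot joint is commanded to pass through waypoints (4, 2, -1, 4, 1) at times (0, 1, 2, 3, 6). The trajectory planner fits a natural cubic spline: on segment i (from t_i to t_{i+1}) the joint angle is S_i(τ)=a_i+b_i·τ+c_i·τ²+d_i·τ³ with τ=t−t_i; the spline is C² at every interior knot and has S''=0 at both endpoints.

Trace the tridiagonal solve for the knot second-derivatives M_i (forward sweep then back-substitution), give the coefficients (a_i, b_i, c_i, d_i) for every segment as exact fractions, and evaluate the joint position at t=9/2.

Δ: Δ0=-2, Δ1=-3, Δ2=5, Δ3=-1
row 1: diag=4, rhs=-6; c'=1/4, d'=-3/2
row 2: denom=4−1·1/4=15/4; d'=(48−1·-3/2)/(15/4)=66/5
row 3: denom=8−1·4/15=116/15; d'=(-36−1·66/5)/(116/15)=-369/58
back: M3=-369/58
back: M2=66/5−4/15·-369/58=432/29
back: M1=-3/2−1/4·432/29=-303/58
M: M0=0, M1=-303/58, M2=432/29, M3=-369/58, M4=0
seg 0: a=4, c=M0/2=0, d=(M1−M0)/(6·1)=-101/116, b=Δ0−h0·(2M0+M1)/6=-131/116
seg 1: a=2, c=M1/2=-303/116, d=(M2−M1)/(6·1)=389/116, b=Δ1−h1·(2M1+M2)/6=-217/58
seg 2: a=-1, c=M2/2=216/29, d=(M3−M2)/(6·1)=-411/116, b=Δ2−h2·(2M2+M3)/6=127/116
seg 3: a=4, c=M3/2=-369/116, d=(M4−M3)/(6·3)=41/116, b=Δ3−h3·(2M3+M4)/6=311/58
t_q=9/2 → seg 3, τ=3/2; S=4+311/58·τ+-369/116·τ²+41/116·τ³=5641/928

  seg 0: a=4 b=-131/116 c=0 d=-101/116
  seg 1: a=2 b=-217/58 c=-303/116 d=389/116
  seg 2: a=-1 b=127/116 c=216/29 d=-411/116
  seg 3: a=4 b=311/58 c=-369/116 d=41/116
S(9/2) = 5641/928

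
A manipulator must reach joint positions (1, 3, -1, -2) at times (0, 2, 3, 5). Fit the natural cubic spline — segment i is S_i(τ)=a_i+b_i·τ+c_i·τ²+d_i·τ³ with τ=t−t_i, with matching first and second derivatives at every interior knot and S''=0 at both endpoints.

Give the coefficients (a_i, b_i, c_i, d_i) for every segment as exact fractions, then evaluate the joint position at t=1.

Δ: Δ0=1, Δ1=-4, Δ2=-1/2
row 1: diag=6, rhs=-30; c'=1/6, d'=-5
row 2: denom=6−1·1/6=35/6; d'=(21−1·-5)/(35/6)=156/35
back: M2=156/35
back: M1=-5−1/6·156/35=-201/35
M: M0=0, M1=-201/35, M2=156/35, M3=0
seg 0: a=1, c=M0/2=0, d=(M1−M0)/(6·2)=-67/140, b=Δ0−h0·(2M0+M1)/6=102/35
seg 1: a=3, c=M1/2=-201/70, d=(M2−M1)/(6·1)=17/10, b=Δ1−h1·(2M1+M2)/6=-99/35
seg 2: a=-1, c=M2/2=78/35, d=(M3−M2)/(6·2)=-13/35, b=Δ2−h2·(2M2+M3)/6=-243/70
t_q=1 → seg 0, τ=1; S=1+102/35·τ+0·τ²+-67/140·τ³=481/140

  seg 0: a=1 b=102/35 c=0 d=-67/140
  seg 1: a=3 b=-99/35 c=-201/70 d=17/10
  seg 2: a=-1 b=-243/70 c=78/35 d=-13/35
S(1) = 481/140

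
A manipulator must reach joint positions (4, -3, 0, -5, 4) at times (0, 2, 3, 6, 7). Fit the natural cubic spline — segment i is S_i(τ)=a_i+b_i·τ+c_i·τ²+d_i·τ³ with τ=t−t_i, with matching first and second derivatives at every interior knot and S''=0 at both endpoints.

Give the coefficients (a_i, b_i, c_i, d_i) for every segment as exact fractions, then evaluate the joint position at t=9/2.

Δ: Δ0=-7/2, Δ1=3, Δ2=-5/3, Δ3=9
row 1: diag=6, rhs=39; c'=1/6, d'=13/2
row 2: denom=8−1·1/6=47/6; d'=(-28−1·13/2)/(47/6)=-207/47
row 3: denom=8−3·18/47=322/47; d'=(64−3·-207/47)/(322/47)=3629/322
back: M3=3629/322
back: M2=-207/47−18/47·3629/322=-1404/161
back: M1=13/2−1/6·-1404/161=2561/322
M: M0=0, M1=2561/322, M2=-1404/161, M3=3629/322, M4=0
seg 0: a=4, c=M0/2=0, d=(M1−M0)/(6·2)=2561/3864, b=Δ0−h0·(2M0+M1)/6=-2971/483
seg 1: a=-3, c=M1/2=2561/644, d=(M2−M1)/(6·1)=-767/276, b=Δ1−h1·(2M1+M2)/6=1741/966
seg 2: a=0, c=M2/2=-702/161, d=(M3−M2)/(6·3)=6437/5796, b=Δ2−h2·(2M2+M3)/6=2741/1932
seg 3: a=-5, c=M3/2=3629/644, d=(M4−M3)/(6·1)=-3629/1932, b=Δ3−h3·(2M3+M4)/6=5065/966
t_q=9/2 → seg 2, τ=3/2; S=0+2741/1932·τ+-702/161·τ²+6437/5796·τ³=-20269/5152

  seg 0: a=4 b=-2971/483 c=0 d=2561/3864
  seg 1: a=-3 b=1741/966 c=2561/644 d=-767/276
  seg 2: a=0 b=2741/1932 c=-702/161 d=6437/5796
  seg 3: a=-5 b=5065/966 c=3629/644 d=-3629/1932
S(9/2) = -20269/5152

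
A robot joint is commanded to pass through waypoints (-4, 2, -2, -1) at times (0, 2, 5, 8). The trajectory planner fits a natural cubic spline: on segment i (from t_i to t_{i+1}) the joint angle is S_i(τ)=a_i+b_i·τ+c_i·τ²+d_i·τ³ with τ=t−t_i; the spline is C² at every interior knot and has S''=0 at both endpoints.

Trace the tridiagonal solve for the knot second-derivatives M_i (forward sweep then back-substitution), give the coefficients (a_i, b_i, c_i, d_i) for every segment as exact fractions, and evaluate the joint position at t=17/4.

  seg 0: a=-4 b=149/37 c=0 d=-19/74
  seg 1: a=2 b=35/37 c=-57/37 d=260/999
  seg 2: a=-2 b=-47/37 c=89/111 d=-89/999
S(17/4) = -209/296

Δ: Δ0=3, Δ1=-4/3, Δ2=1/3
row 1: diag=10, rhs=-26; c'=3/10, d'=-13/5
row 2: denom=12−3·3/10=111/10; d'=(10−3·-13/5)/(111/10)=178/111
back: M2=178/111
back: M1=-13/5−3/10·178/111=-114/37
M: M0=0, M1=-114/37, M2=178/111, M3=0
seg 0: a=-4, c=M0/2=0, d=(M1−M0)/(6·2)=-19/74, b=Δ0−h0·(2M0+M1)/6=149/37
seg 1: a=2, c=M1/2=-57/37, d=(M2−M1)/(6·3)=260/999, b=Δ1−h1·(2M1+M2)/6=35/37
seg 2: a=-2, c=M2/2=89/111, d=(M3−M2)/(6·3)=-89/999, b=Δ2−h2·(2M2+M3)/6=-47/37
t_q=17/4 → seg 1, τ=9/4; S=2+35/37·τ+-57/37·τ²+260/999·τ³=-209/296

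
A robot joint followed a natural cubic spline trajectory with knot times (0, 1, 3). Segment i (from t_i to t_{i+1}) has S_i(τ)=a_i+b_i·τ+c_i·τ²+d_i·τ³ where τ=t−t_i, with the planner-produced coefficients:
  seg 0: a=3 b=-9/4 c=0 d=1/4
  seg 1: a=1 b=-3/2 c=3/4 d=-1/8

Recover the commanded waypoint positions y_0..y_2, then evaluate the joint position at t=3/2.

y_0 = S_0(0) = a_0 = 3
y_1 = S_1(0) = a_1 = 1
y_2 = S_1(2) = 0
t_q=3/2 is in segment 1 (τ=1/2); S_1(τ)=27/64

y_0=3 y_1=1 y_2=0
S(3/2) = 27/64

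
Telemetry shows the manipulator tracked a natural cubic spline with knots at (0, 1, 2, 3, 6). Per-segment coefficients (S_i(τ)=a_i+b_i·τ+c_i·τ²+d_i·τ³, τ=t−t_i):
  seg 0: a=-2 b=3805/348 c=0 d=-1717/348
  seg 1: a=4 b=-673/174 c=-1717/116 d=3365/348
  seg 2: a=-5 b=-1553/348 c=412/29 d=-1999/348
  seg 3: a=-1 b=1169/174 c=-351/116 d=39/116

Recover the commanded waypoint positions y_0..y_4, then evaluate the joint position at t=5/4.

y_0=-2 y_1=4 y_2=-5 y_3=-1 y_4=1
S(5/4) = 16771/7424

y_0 = S_0(0) = a_0 = -2
y_1 = S_1(0) = a_1 = 4
y_2 = S_2(0) = a_2 = -5
y_3 = S_3(0) = a_3 = -1
y_4 = S_3(3) = 1
t_q=5/4 is in segment 1 (τ=1/4); S_1(τ)=16771/7424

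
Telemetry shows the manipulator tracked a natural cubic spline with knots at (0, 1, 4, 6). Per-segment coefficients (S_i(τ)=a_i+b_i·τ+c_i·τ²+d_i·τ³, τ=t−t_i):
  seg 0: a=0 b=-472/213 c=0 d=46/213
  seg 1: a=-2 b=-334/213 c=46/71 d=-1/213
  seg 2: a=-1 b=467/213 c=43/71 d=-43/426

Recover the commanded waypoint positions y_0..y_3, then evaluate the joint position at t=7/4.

y_0=0 y_1=-2 y_2=-1 y_3=5
S(7/4) = -12785/4544

y_0 = S_0(0) = a_0 = 0
y_1 = S_1(0) = a_1 = -2
y_2 = S_2(0) = a_2 = -1
y_3 = S_2(2) = 5
t_q=7/4 is in segment 1 (τ=3/4); S_1(τ)=-12785/4544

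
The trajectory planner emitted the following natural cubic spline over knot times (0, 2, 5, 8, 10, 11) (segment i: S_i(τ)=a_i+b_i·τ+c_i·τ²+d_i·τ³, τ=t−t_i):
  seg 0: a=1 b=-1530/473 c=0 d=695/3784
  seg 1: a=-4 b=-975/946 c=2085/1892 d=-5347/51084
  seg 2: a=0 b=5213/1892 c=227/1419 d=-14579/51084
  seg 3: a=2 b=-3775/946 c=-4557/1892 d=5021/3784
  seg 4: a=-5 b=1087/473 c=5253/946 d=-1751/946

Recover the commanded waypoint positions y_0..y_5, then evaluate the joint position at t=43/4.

y_0 = S_0(0) = a_0 = 1
y_1 = S_1(0) = a_1 = -4
y_2 = S_2(0) = a_2 = 0
y_3 = S_3(0) = a_3 = 2
y_4 = S_4(0) = a_4 = -5
y_5 = S_4(1) = 1
t_q=43/4 is in segment 4 (τ=3/4); S_4(τ)=-56537/60544

y_0=1 y_1=-4 y_2=0 y_3=2 y_4=-5 y_5=1
S(43/4) = -56537/60544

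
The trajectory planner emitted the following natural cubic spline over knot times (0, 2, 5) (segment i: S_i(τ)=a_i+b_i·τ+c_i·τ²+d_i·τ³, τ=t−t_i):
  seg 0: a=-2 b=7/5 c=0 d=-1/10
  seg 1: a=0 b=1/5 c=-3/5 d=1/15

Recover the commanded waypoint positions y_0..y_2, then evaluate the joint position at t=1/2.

y_0 = S_0(0) = a_0 = -2
y_1 = S_1(0) = a_1 = 0
y_2 = S_1(3) = -3
t_q=1/2 is in segment 0 (τ=1/2); S_0(τ)=-21/16

y_0=-2 y_1=0 y_2=-3
S(1/2) = -21/16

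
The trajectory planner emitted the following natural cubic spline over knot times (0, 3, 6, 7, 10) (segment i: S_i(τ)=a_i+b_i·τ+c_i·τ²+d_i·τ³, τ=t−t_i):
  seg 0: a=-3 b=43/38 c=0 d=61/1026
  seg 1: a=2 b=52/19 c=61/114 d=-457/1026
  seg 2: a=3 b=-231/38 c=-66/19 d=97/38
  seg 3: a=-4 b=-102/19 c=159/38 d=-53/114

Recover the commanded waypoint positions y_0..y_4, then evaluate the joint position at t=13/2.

y_0=-3 y_1=2 y_2=3 y_3=-4 y_4=5
S(13/2) = -179/304

y_0 = S_0(0) = a_0 = -3
y_1 = S_1(0) = a_1 = 2
y_2 = S_2(0) = a_2 = 3
y_3 = S_3(0) = a_3 = -4
y_4 = S_3(3) = 5
t_q=13/2 is in segment 2 (τ=1/2); S_2(τ)=-179/304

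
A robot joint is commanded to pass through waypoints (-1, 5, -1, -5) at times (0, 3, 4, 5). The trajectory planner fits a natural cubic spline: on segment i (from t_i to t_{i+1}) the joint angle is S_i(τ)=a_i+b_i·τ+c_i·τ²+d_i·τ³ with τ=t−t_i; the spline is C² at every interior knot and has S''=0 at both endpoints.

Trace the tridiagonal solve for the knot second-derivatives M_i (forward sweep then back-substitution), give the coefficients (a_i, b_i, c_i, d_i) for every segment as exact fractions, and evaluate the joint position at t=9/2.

Δ: Δ0=2, Δ1=-6, Δ2=-4
row 1: diag=8, rhs=-48; c'=1/8, d'=-6
row 2: denom=4−1·1/8=31/8; d'=(12−1·-6)/(31/8)=144/31
back: M2=144/31
back: M1=-6−1/8·144/31=-204/31
M: M0=0, M1=-204/31, M2=144/31, M3=0
seg 0: a=-1, c=M0/2=0, d=(M1−M0)/(6·3)=-34/93, b=Δ0−h0·(2M0+M1)/6=164/31
seg 1: a=5, c=M1/2=-102/31, d=(M2−M1)/(6·1)=58/31, b=Δ1−h1·(2M1+M2)/6=-142/31
seg 2: a=-1, c=M2/2=72/31, d=(M3−M2)/(6·1)=-24/31, b=Δ2−h2·(2M2+M3)/6=-172/31
t_q=9/2 → seg 2, τ=1/2; S=-1+-172/31·τ+72/31·τ²+-24/31·τ³=-102/31

  seg 0: a=-1 b=164/31 c=0 d=-34/93
  seg 1: a=5 b=-142/31 c=-102/31 d=58/31
  seg 2: a=-1 b=-172/31 c=72/31 d=-24/31
S(9/2) = -102/31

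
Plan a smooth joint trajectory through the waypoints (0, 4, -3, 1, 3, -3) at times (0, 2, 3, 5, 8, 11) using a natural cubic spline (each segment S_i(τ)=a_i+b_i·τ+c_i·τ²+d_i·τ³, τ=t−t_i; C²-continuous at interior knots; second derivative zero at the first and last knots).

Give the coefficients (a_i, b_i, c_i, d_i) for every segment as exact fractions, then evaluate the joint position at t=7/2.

  seg 0: a=0 b=20348/3597 c=0 d=-6577/7194
  seg 1: a=4 b=-19114/3597 c=-6577/1199 d=13666/3597
  seg 2: a=-3 b=-1598/327 c=7089/1199 d=-8881/7194
  seg 3: a=1 b=14204/3597 c=-1792/1199 d=4322/32373
  seg 4: a=3 b=-5086/3597 c=-1054/3597 d=1054/32373
S(7/2) = -79031/19184

Δ: Δ0=2, Δ1=-7, Δ2=2, Δ3=2/3, Δ4=-2
row 1: diag=6, rhs=-54; c'=1/6, d'=-9
row 2: denom=6−1·1/6=35/6; d'=(54−1·-9)/(35/6)=54/5
row 3: denom=10−2·12/35=326/35; d'=(-8−2·54/5)/(326/35)=-518/163
row 4: denom=12−3·105/326=3597/326; d'=(-16−3·-518/163)/(3597/326)=-2108/3597
back: M4=-2108/3597
back: M3=-518/163−105/326·-2108/3597=-3584/1199
back: M2=54/5−12/35·-3584/1199=14178/1199
back: M1=-9−1/6·14178/1199=-13154/1199
M: M0=0, M1=-13154/1199, M2=14178/1199, M3=-3584/1199, M4=-2108/3597, M5=0
seg 0: a=0, c=M0/2=0, d=(M1−M0)/(6·2)=-6577/7194, b=Δ0−h0·(2M0+M1)/6=20348/3597
seg 1: a=4, c=M1/2=-6577/1199, d=(M2−M1)/(6·1)=13666/3597, b=Δ1−h1·(2M1+M2)/6=-19114/3597
seg 2: a=-3, c=M2/2=7089/1199, d=(M3−M2)/(6·2)=-8881/7194, b=Δ2−h2·(2M2+M3)/6=-1598/327
seg 3: a=1, c=M3/2=-1792/1199, d=(M4−M3)/(6·3)=4322/32373, b=Δ3−h3·(2M3+M4)/6=14204/3597
seg 4: a=3, c=M4/2=-1054/3597, d=(M5−M4)/(6·3)=1054/32373, b=Δ4−h4·(2M4+M5)/6=-5086/3597
t_q=7/2 → seg 2, τ=1/2; S=-3+-1598/327·τ+7089/1199·τ²+-8881/7194·τ³=-79031/19184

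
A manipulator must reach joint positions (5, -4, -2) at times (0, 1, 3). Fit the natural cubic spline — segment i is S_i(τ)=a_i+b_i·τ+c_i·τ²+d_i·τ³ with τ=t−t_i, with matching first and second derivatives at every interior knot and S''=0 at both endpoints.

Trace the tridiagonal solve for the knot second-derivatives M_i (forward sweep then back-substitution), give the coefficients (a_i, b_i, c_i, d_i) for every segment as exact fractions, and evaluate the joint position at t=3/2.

  seg 0: a=5 b=-32/3 c=0 d=5/3
  seg 1: a=-4 b=-17/3 c=5 d=-5/6
S(3/2) = -91/16

Δ: Δ0=-9, Δ1=1
row 1: diag=6, rhs=60; c'=1/3, d'=10
back: M1=10
M: M0=0, M1=10, M2=0
seg 0: a=5, c=M0/2=0, d=(M1−M0)/(6·1)=5/3, b=Δ0−h0·(2M0+M1)/6=-32/3
seg 1: a=-4, c=M1/2=5, d=(M2−M1)/(6·2)=-5/6, b=Δ1−h1·(2M1+M2)/6=-17/3
t_q=3/2 → seg 1, τ=1/2; S=-4+-17/3·τ+5·τ²+-5/6·τ³=-91/16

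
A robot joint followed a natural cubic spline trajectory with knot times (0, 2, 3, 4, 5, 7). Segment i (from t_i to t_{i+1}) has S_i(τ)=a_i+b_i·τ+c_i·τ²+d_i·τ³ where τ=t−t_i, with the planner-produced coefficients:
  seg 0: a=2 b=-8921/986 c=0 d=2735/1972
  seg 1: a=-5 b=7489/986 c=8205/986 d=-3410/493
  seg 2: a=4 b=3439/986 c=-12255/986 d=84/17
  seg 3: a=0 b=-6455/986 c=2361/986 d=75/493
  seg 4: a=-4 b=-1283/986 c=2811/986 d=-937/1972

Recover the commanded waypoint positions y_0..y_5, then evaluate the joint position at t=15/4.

y_0 = S_0(0) = a_0 = 2
y_1 = S_1(0) = a_1 = -5
y_2 = S_2(0) = a_2 = 4
y_3 = S_3(0) = a_3 = 0
y_4 = S_4(0) = a_4 = -4
y_5 = S_4(2) = 1
t_q=15/4 is in segment 2 (τ=3/4); S_2(τ)=26963/15776

y_0=2 y_1=-5 y_2=4 y_3=0 y_4=-4 y_5=1
S(15/4) = 26963/15776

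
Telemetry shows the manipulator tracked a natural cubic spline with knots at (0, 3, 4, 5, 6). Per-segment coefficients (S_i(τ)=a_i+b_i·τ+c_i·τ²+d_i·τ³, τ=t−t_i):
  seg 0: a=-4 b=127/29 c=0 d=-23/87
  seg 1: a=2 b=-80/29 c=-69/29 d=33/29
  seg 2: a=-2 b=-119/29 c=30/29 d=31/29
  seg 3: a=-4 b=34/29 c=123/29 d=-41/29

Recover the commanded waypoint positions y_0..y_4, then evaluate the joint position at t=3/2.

y_0=-4 y_1=2 y_2=-2 y_3=-4 y_4=0
S(3/2) = 389/232

y_0 = S_0(0) = a_0 = -4
y_1 = S_1(0) = a_1 = 2
y_2 = S_2(0) = a_2 = -2
y_3 = S_3(0) = a_3 = -4
y_4 = S_3(1) = 0
t_q=3/2 is in segment 0 (τ=3/2); S_0(τ)=389/232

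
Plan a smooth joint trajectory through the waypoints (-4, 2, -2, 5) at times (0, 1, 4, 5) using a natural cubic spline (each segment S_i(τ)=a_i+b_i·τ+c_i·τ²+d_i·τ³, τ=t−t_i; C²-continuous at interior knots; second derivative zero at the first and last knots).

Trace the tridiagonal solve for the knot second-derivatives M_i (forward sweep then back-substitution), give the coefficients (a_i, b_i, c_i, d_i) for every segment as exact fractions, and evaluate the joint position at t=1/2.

  seg 0: a=-4 b=1241/165 c=0 d=-251/165
  seg 1: a=2 b=488/165 c=-251/55 d=47/45
  seg 2: a=-2 b=623/165 c=266/55 d=-266/165
S(1/2) = -189/440

Δ: Δ0=6, Δ1=-4/3, Δ2=7
row 1: diag=8, rhs=-44; c'=3/8, d'=-11/2
row 2: denom=8−3·3/8=55/8; d'=(50−3·-11/2)/(55/8)=532/55
back: M2=532/55
back: M1=-11/2−3/8·532/55=-502/55
M: M0=0, M1=-502/55, M2=532/55, M3=0
seg 0: a=-4, c=M0/2=0, d=(M1−M0)/(6·1)=-251/165, b=Δ0−h0·(2M0+M1)/6=1241/165
seg 1: a=2, c=M1/2=-251/55, d=(M2−M1)/(6·3)=47/45, b=Δ1−h1·(2M1+M2)/6=488/165
seg 2: a=-2, c=M2/2=266/55, d=(M3−M2)/(6·1)=-266/165, b=Δ2−h2·(2M2+M3)/6=623/165
t_q=1/2 → seg 0, τ=1/2; S=-4+1241/165·τ+0·τ²+-251/165·τ³=-189/440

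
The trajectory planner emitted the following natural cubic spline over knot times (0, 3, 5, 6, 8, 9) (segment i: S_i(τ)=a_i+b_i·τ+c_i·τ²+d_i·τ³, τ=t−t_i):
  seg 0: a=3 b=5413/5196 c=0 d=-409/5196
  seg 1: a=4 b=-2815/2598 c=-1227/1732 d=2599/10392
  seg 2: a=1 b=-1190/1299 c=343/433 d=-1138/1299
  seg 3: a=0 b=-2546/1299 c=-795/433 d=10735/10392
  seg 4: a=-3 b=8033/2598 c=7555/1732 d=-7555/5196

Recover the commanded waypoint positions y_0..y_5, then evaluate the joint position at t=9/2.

y_0=3 y_1=4 y_2=1 y_3=0 y_4=-3 y_5=3
S(9/2) = 45027/27712

y_0 = S_0(0) = a_0 = 3
y_1 = S_1(0) = a_1 = 4
y_2 = S_2(0) = a_2 = 1
y_3 = S_3(0) = a_3 = 0
y_4 = S_4(0) = a_4 = -3
y_5 = S_4(1) = 3
t_q=9/2 is in segment 1 (τ=3/2); S_1(τ)=45027/27712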